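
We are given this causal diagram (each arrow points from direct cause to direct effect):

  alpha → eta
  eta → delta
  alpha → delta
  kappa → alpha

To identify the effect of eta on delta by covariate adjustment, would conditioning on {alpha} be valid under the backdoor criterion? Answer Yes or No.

Yes

Backdoor paths from eta to delta (paths whose first edge points into eta):
  P1: eta <- alpha -> delta
Condition 1 (no descendant of eta in the set): holds — descendants of eta are {delta}; none are in {alpha}.
Condition 2 (every backdoor path blocked by {alpha}):
  P1: blocked at fork node alpha ∈ conditioning set.
{alpha} satisfies the backdoor criterion.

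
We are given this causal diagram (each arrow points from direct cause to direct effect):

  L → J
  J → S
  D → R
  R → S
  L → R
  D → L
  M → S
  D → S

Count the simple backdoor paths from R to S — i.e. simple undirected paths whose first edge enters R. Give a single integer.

4

A backdoor path from R to S is any simple undirected path whose first edge points into R (i.e. leaves R via a parent).
Parents of R: {D, L}.
Enumerating:
  P1: R <- D -> L -> J -> S
  P2: R <- D -> S
  P3: R <- L <- D -> S
  P4: R <- L -> J -> S
That exhausts the simple backdoor paths. Count: 4.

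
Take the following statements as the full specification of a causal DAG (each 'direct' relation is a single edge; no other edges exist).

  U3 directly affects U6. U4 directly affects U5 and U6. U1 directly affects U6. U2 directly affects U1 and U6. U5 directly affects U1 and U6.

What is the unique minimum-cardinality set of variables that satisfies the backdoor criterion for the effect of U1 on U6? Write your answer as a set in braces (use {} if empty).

Variables eligible for adjustment (non-descendants of U1, excluding U1 and U6): {U2, U3, U4, U5}.
Backdoor paths from U1 to U6:
  P1: U1 <- U2 -> U6
  P2: U1 <- U5 <- U4 -> U6
  P3: U1 <- U5 -> U6
The empty set is not sufficient: P1 (U1 <- U2 -> U6) has no collider blocking it and no conditioned non-collider, so it is open.
Try {U2, U5}:
  P1: blocked at fork node U2 ∈ conditioning set.
  P2: blocked at chain node U5 ∈ conditioning set.
  P3: blocked at fork node U5 ∈ conditioning set.
{U2, U5} contains no descendant of U1 and blocks every backdoor path.
Every element of {U2, U5} is needed (dropping U2 leaves P1 open; dropping U5 leaves P2 open), so no proper subset is valid.
Among all size-2 subsets of the eligible variables, only {U2, U5} blocks every backdoor path, so it is the unique smallest valid adjustment set.

{U2, U5}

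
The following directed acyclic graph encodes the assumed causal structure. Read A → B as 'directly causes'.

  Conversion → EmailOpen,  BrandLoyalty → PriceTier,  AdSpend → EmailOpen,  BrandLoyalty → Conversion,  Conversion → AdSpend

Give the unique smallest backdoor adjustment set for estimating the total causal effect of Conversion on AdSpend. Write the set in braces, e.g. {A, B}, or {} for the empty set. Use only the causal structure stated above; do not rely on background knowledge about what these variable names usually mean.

{}

Variables eligible for adjustment (non-descendants of Conversion, excluding Conversion and AdSpend): {BrandLoyalty, PriceTier}.
Backdoor paths from Conversion to AdSpend:
  (none)
With no backdoor paths the empty set already satisfies the criterion, and it is trivially minimal.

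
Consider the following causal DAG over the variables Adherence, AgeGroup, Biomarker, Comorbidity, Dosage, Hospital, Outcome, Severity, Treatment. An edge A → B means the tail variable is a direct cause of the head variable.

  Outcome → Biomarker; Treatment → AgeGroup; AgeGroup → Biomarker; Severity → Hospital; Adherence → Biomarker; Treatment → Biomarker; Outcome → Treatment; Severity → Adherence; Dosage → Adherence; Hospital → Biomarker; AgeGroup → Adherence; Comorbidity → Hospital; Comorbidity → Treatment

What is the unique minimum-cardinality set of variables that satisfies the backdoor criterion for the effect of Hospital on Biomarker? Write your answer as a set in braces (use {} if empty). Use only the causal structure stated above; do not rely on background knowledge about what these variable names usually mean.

Variables eligible for adjustment (non-descendants of Hospital, excluding Hospital and Biomarker): {Adherence, AgeGroup, Comorbidity, Dosage, Outcome, Severity, Treatment}.
Backdoor paths from Hospital to Biomarker:
  P1: Hospital <- Comorbidity -> Treatment <- Outcome -> Biomarker
  P2: Hospital <- Comorbidity -> Treatment -> AgeGroup -> Adherence -> Biomarker
  P3: Hospital <- Comorbidity -> Treatment -> AgeGroup -> Biomarker
  P4: Hospital <- Comorbidity -> Treatment -> Biomarker
  P5: Hospital <- Severity -> Adherence <- AgeGroup <- Treatment <- Outcome -> Biomarker
  P6: Hospital <- Severity -> Adherence <- AgeGroup <- Treatment -> Biomarker
  P7: Hospital <- Severity -> Adherence <- AgeGroup -> Biomarker
  P8: Hospital <- Severity -> Adherence -> Biomarker
The empty set is not sufficient: P2 (Hospital <- Comorbidity -> Treatment -> AgeGroup -> Adherence -> Biomarker) has no collider blocking it and no conditioned non-collider, so it is open.
Try {Comorbidity, Severity}:
  P1: blocked at fork node Comorbidity ∈ conditioning set.
  P2: blocked at fork node Comorbidity ∈ conditioning set.
  P3: blocked at fork node Comorbidity ∈ conditioning set.
  P4: blocked at fork node Comorbidity ∈ conditioning set.
  P5: blocked at fork node Severity ∈ conditioning set.
  P6: blocked at fork node Severity ∈ conditioning set.
  P7: blocked at fork node Severity ∈ conditioning set.
  P8: blocked at fork node Severity ∈ conditioning set.
{Comorbidity, Severity} contains no descendant of Hospital and blocks every backdoor path.
Every element of {Comorbidity, Severity} is needed (dropping Comorbidity leaves P2 open; dropping Severity leaves P8 open), so no proper subset is valid.
Among all size-2 subsets of the eligible variables, only {Comorbidity, Severity} blocks every backdoor path, so it is the unique smallest valid adjustment set.

{Comorbidity, Severity}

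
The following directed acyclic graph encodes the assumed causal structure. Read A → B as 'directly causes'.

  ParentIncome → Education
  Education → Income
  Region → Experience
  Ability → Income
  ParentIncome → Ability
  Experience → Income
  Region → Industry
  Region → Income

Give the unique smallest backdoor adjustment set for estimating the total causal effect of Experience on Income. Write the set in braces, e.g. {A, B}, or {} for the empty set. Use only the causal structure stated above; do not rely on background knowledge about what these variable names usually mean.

Variables eligible for adjustment (non-descendants of Experience, excluding Experience and Income): {Ability, Education, Industry, ParentIncome, Region}.
Backdoor paths from Experience to Income:
  P1: Experience <- Region -> Income
The empty set is not sufficient: P1 (Experience <- Region -> Income) has no collider blocking it and no conditioned non-collider, so it is open.
Try {Region}:
  P1: blocked at fork node Region ∈ conditioning set.
{Region} contains no descendant of Experience and blocks every backdoor path.
No other singleton works — e.g. {ParentIncome} leaves P1 open — so {Region} is the unique smallest valid adjustment set.

{Region}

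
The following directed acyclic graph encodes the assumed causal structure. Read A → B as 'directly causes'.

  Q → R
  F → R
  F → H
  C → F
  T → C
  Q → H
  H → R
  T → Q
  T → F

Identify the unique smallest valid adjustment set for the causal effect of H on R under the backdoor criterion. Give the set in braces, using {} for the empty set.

{F, Q}

Variables eligible for adjustment (non-descendants of H, excluding H and R): {C, F, Q, T}.
Backdoor paths from H to R:
  P1: H <- F <- T -> Q -> R
  P2: H <- F <- C <- T -> Q -> R
  P3: H <- F -> R
  P4: H <- Q <- T -> C -> F -> R
  P5: H <- Q <- T -> F -> R
  P6: H <- Q -> R
The empty set is not sufficient: P1 (H <- F <- T -> Q -> R) has no collider blocking it and no conditioned non-collider, so it is open.
Try {F, Q}:
  P1: blocked at chain node F ∈ conditioning set.
  P2: blocked at chain node F ∈ conditioning set.
  P3: blocked at fork node F ∈ conditioning set.
  P4: blocked at chain node Q ∈ conditioning set.
  P5: blocked at chain node Q ∈ conditioning set.
  P6: blocked at fork node Q ∈ conditioning set.
{F, Q} contains no descendant of H and blocks every backdoor path.
Every element of {F, Q} is needed (dropping F leaves P3 open; dropping Q leaves P6 open), so no proper subset is valid.
Among all size-2 subsets of the eligible variables, only {F, Q} blocks every backdoor path, so it is the unique smallest valid adjustment set.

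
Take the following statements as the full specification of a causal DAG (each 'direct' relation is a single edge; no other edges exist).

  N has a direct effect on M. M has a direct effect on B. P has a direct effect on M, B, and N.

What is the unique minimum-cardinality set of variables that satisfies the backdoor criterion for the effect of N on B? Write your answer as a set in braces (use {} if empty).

Variables eligible for adjustment (non-descendants of N, excluding N and B): {P}.
Backdoor paths from N to B:
  P1: N <- P -> M -> B
  P2: N <- P -> B
The empty set is not sufficient: P1 (N <- P -> M -> B) has no collider blocking it and no conditioned non-collider, so it is open.
Try {P}:
  P1: blocked at fork node P ∈ conditioning set.
  P2: blocked at fork node P ∈ conditioning set.
{P} contains no descendant of N and blocks every backdoor path.
{P} is the unique smallest valid adjustment set.

{P}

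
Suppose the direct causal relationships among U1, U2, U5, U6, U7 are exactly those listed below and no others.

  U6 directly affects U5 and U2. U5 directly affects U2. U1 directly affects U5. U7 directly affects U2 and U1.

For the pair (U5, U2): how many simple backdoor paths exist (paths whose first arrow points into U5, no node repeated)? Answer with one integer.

2

A backdoor path from U5 to U2 is any simple undirected path whose first edge points into U5 (i.e. leaves U5 via a parent).
Parents of U5: {U1, U6}.
Enumerating:
  P1: U5 <- U6 -> U2
  P2: U5 <- U1 <- U7 -> U2
That exhausts the simple backdoor paths. Count: 2.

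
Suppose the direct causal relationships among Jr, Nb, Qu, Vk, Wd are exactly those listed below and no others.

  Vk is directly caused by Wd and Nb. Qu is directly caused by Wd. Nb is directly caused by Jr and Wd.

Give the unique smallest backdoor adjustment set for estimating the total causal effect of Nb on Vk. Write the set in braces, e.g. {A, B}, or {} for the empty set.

{Wd}

Variables eligible for adjustment (non-descendants of Nb, excluding Nb and Vk): {Jr, Qu, Wd}.
Backdoor paths from Nb to Vk:
  P1: Nb <- Wd -> Vk
The empty set is not sufficient: P1 (Nb <- Wd -> Vk) has no collider blocking it and no conditioned non-collider, so it is open.
Try {Wd}:
  P1: blocked at fork node Wd ∈ conditioning set.
{Wd} contains no descendant of Nb and blocks every backdoor path.
No other singleton works — e.g. {Jr} leaves P1 open — so {Wd} is the unique smallest valid adjustment set.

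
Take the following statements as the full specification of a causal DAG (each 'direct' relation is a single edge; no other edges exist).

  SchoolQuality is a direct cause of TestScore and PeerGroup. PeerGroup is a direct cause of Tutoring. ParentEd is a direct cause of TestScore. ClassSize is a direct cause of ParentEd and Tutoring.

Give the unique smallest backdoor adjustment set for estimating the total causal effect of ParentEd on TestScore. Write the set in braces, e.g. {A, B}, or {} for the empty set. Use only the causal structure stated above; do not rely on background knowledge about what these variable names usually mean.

{}

Variables eligible for adjustment (non-descendants of ParentEd, excluding ParentEd and TestScore): {ClassSize, PeerGroup, SchoolQuality, Tutoring}.
Backdoor paths from ParentEd to TestScore:
  P1: ParentEd <- ClassSize -> Tutoring <- PeerGroup <- SchoolQuality -> TestScore
Each backdoor path contains an unconditioned collider, so every path is already blocked with the empty conditioning set:
  P1: blocked at collider Tutoring (neither it nor any descendant is in the conditioning set).
The empty set is therefore the unique smallest valid set.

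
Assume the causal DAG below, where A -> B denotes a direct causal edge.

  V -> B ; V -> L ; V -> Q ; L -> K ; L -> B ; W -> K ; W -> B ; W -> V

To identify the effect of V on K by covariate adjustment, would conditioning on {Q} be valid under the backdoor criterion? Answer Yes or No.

No

Backdoor paths from V to K (paths whose first edge points into V):
  P1: V <- W -> B <- L -> K
  P2: V <- W -> K
Condition 1 (no descendant of V in the set): FAILS — Q is a descendant of V.
Condition 2 (every backdoor path blocked by {Q}):
  P1: blocked at collider B (neither it nor any descendant is in the conditioning set).
  P2: open — no interior node is in the conditioning set.
{Q} does not satisfy the backdoor criterion.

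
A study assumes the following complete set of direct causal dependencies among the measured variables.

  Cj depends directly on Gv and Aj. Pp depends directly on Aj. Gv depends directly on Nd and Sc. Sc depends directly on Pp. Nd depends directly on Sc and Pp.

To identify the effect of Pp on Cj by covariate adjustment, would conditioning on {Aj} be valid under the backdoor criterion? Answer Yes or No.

Yes

Backdoor paths from Pp to Cj (paths whose first edge points into Pp):
  P1: Pp <- Aj -> Cj
Condition 1 (no descendant of Pp in the set): holds — descendants of Pp are {Cj, Gv, Nd, Sc}; none are in {Aj}.
Condition 2 (every backdoor path blocked by {Aj}):
  P1: blocked at fork node Aj ∈ conditioning set.
{Aj} satisfies the backdoor criterion.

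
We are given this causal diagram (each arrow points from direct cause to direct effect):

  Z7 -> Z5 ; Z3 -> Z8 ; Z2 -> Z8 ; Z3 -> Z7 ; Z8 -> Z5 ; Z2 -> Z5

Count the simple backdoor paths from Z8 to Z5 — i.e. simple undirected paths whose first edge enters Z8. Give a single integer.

2

A backdoor path from Z8 to Z5 is any simple undirected path whose first edge points into Z8 (i.e. leaves Z8 via a parent).
Parents of Z8: {Z2, Z3}.
Enumerating:
  P1: Z8 <- Z2 -> Z5
  P2: Z8 <- Z3 -> Z7 -> Z5
That exhausts the simple backdoor paths. Count: 2.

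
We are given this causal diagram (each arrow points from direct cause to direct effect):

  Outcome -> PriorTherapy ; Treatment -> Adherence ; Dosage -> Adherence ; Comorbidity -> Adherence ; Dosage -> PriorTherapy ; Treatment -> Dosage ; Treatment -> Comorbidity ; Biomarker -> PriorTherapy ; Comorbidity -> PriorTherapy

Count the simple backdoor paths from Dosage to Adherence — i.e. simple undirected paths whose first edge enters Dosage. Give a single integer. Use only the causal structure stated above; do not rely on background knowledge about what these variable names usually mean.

A backdoor path from Dosage to Adherence is any simple undirected path whose first edge points into Dosage (i.e. leaves Dosage via a parent).
Parents of Dosage: {Treatment}.
Enumerating:
  P1: Dosage <- Treatment -> Comorbidity -> Adherence
  P2: Dosage <- Treatment -> Adherence
That exhausts the simple backdoor paths. Count: 2.

2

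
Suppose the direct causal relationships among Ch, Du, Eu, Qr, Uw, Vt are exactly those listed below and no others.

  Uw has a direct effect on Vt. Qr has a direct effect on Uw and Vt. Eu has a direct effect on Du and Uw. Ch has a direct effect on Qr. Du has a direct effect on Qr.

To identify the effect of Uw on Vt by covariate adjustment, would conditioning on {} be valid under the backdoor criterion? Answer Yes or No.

No

Backdoor paths from Uw to Vt (paths whose first edge points into Uw):
  P1: Uw <- Eu -> Du -> Qr -> Vt
  P2: Uw <- Qr -> Vt
Condition 1 (no descendant of Uw in the set): holds — descendants of Uw are {Vt}; none are in {}.
Condition 2 (every backdoor path blocked by {}):
  P1: open — no interior node is in the conditioning set.
  P2: open — no interior node is in the conditioning set.
{} does not satisfy the backdoor criterion.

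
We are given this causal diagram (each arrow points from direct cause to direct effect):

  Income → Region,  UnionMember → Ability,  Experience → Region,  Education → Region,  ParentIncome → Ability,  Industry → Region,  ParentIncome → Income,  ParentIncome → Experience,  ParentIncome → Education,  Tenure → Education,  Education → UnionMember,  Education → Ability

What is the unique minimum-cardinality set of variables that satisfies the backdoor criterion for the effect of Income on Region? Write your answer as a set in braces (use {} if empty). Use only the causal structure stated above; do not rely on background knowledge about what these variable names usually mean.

{ParentIncome}

Variables eligible for adjustment (non-descendants of Income, excluding Income and Region): {Ability, Education, Experience, Industry, ParentIncome, Tenure, UnionMember}.
Backdoor paths from Income to Region:
  P1: Income <- ParentIncome -> Experience -> Region
  P2: Income <- ParentIncome -> Education -> Region
  P3: Income <- ParentIncome -> Ability <- Education -> Region
  P4: Income <- ParentIncome -> Ability <- UnionMember <- Education -> Region
The empty set is not sufficient: P1 (Income <- ParentIncome -> Experience -> Region) has no collider blocking it and no conditioned non-collider, so it is open.
Try {ParentIncome}:
  P1: blocked at fork node ParentIncome ∈ conditioning set.
  P2: blocked at fork node ParentIncome ∈ conditioning set.
  P3: blocked at fork node ParentIncome ∈ conditioning set.
  P4: blocked at fork node ParentIncome ∈ conditioning set.
{ParentIncome} contains no descendant of Income and blocks every backdoor path.
No other singleton works — e.g. {Experience} leaves P2 open — so {ParentIncome} is the unique smallest valid adjustment set.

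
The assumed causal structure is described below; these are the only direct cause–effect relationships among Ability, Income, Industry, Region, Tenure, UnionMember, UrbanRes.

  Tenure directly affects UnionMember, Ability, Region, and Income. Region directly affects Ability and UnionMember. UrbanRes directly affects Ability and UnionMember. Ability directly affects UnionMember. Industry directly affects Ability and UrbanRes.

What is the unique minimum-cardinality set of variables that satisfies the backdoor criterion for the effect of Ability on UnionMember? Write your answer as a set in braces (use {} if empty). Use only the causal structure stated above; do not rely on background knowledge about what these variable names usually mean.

{Region, Tenure, UrbanRes}

Variables eligible for adjustment (non-descendants of Ability, excluding Ability and UnionMember): {Income, Industry, Region, Tenure, UrbanRes}.
Backdoor paths from Ability to UnionMember:
  P1: Ability <- Tenure -> Region -> UnionMember
  P2: Ability <- Tenure -> UnionMember
  P3: Ability <- Industry -> UrbanRes -> UnionMember
  P4: Ability <- Region <- Tenure -> UnionMember
  P5: Ability <- Region -> UnionMember
  P6: Ability <- UrbanRes -> UnionMember
The empty set is not sufficient: P1 (Ability <- Tenure -> Region -> UnionMember) has no collider blocking it and no conditioned non-collider, so it is open.
Try {Region, Tenure, UrbanRes}:
  P1: blocked at fork node Tenure ∈ conditioning set.
  P2: blocked at fork node Tenure ∈ conditioning set.
  P3: blocked at chain node UrbanRes ∈ conditioning set.
  P4: blocked at chain node Region ∈ conditioning set.
  P5: blocked at fork node Region ∈ conditioning set.
  P6: blocked at fork node UrbanRes ∈ conditioning set.
{Region, Tenure, UrbanRes} contains no descendant of Ability and blocks every backdoor path.
Every element of {Region, Tenure, UrbanRes} is needed (dropping Region leaves P5 open; dropping Tenure leaves P2 open; dropping UrbanRes leaves P3 open), so no proper subset is valid.
Among all size-3 subsets of the eligible variables, only {Region, Tenure, UrbanRes} blocks every backdoor path, so it is the unique smallest valid adjustment set.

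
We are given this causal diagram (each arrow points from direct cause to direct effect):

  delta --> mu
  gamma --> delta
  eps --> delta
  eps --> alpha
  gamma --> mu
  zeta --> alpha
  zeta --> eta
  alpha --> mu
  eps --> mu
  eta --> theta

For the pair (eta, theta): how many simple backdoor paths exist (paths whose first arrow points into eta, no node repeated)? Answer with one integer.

0

A backdoor path from eta to theta is any simple undirected path whose first edge points into eta (i.e. leaves eta via a parent).
Parents of eta: {zeta}.
No simple path from any parent of eta reaches theta without revisiting eta, so there are no backdoor paths.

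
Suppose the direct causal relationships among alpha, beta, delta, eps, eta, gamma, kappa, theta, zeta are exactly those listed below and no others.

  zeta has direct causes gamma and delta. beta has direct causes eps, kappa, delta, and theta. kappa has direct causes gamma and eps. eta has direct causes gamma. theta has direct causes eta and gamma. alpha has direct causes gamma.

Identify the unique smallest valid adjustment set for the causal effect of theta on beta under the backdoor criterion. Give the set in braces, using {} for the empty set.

{gamma}

Variables eligible for adjustment (non-descendants of theta, excluding theta and beta): {alpha, delta, eps, eta, gamma, kappa, zeta}.
Backdoor paths from theta to beta:
  P1: theta <- gamma -> kappa <- eps -> beta
  P2: theta <- gamma -> kappa -> beta
  P3: theta <- gamma -> zeta <- delta -> beta
  P4: theta <- eta <- gamma -> kappa <- eps -> beta
  P5: theta <- eta <- gamma -> kappa -> beta
  P6: theta <- eta <- gamma -> zeta <- delta -> beta
The empty set is not sufficient: P2 (theta <- gamma -> kappa -> beta) has no collider blocking it and no conditioned non-collider, so it is open.
Try {gamma}:
  P1: blocked at fork node gamma ∈ conditioning set.
  P2: blocked at fork node gamma ∈ conditioning set.
  P3: blocked at fork node gamma ∈ conditioning set.
  P4: blocked at fork node gamma ∈ conditioning set.
  P5: blocked at fork node gamma ∈ conditioning set.
  P6: blocked at fork node gamma ∈ conditioning set.
{gamma} contains no descendant of theta and blocks every backdoor path.
No other singleton works — e.g. {eps} leaves P2 open — so {gamma} is the unique smallest valid adjustment set.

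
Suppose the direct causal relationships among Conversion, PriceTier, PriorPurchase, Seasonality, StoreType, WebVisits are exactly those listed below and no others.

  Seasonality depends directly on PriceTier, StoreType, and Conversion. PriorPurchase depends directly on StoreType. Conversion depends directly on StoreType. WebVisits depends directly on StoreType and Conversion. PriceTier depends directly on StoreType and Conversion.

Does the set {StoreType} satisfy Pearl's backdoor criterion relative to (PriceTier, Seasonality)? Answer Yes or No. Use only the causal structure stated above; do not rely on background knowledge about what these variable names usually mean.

Backdoor paths from PriceTier to Seasonality (paths whose first edge points into PriceTier):
  P1: PriceTier <- StoreType -> Conversion -> Seasonality
  P2: PriceTier <- StoreType -> WebVisits <- Conversion -> Seasonality
  P3: PriceTier <- StoreType -> Seasonality
  P4: PriceTier <- Conversion <- StoreType -> Seasonality
  P5: PriceTier <- Conversion -> WebVisits <- StoreType -> Seasonality
  P6: PriceTier <- Conversion -> Seasonality
Condition 1 (no descendant of PriceTier in the set): holds — descendants of PriceTier are {Seasonality}; none are in {StoreType}.
Condition 2 (every backdoor path blocked by {StoreType}):
  P1: blocked at fork node StoreType ∈ conditioning set.
  P2: blocked at fork node StoreType ∈ conditioning set.
  P3: blocked at fork node StoreType ∈ conditioning set.
  P4: blocked at fork node StoreType ∈ conditioning set.
  P5: blocked at collider WebVisits (neither it nor any descendant is in the conditioning set).
  P6: open — no interior node is in the conditioning set.
{StoreType} does not satisfy the backdoor criterion.

No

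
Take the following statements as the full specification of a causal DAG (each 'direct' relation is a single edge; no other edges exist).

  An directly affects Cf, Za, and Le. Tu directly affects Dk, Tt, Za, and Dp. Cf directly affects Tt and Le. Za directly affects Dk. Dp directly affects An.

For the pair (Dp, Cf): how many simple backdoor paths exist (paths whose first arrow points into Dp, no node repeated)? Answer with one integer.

A backdoor path from Dp to Cf is any simple undirected path whose first edge points into Dp (i.e. leaves Dp via a parent).
Parents of Dp: {Tu}.
Enumerating:
  P1: Dp <- Tu -> Za <- An -> Cf
  P2: Dp <- Tu -> Za <- An -> Le <- Cf
  P3: Dp <- Tu -> Tt <- Cf
  P4: Dp <- Tu -> Dk <- Za <- An -> Cf
  P5: Dp <- Tu -> Dk <- Za <- An -> Le <- Cf
That exhausts the simple backdoor paths. Count: 5.

5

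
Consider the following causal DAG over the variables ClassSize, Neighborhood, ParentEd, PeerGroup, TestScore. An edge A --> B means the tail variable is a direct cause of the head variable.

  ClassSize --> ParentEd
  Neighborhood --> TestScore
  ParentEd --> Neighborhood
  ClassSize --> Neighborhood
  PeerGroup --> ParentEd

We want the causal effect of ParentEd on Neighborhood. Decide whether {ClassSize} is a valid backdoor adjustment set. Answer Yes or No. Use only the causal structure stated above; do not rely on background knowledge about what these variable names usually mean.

Backdoor paths from ParentEd to Neighborhood (paths whose first edge points into ParentEd):
  P1: ParentEd <- ClassSize -> Neighborhood
Condition 1 (no descendant of ParentEd in the set): holds — descendants of ParentEd are {Neighborhood, TestScore}; none are in {ClassSize}.
Condition 2 (every backdoor path blocked by {ClassSize}):
  P1: blocked at fork node ClassSize ∈ conditioning set.
{ClassSize} satisfies the backdoor criterion.

Yes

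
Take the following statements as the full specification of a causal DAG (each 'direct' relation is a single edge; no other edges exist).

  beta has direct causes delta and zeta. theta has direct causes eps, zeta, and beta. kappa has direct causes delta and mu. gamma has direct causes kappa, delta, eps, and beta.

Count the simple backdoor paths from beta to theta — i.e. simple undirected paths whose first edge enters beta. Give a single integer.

A backdoor path from beta to theta is any simple undirected path whose first edge points into beta (i.e. leaves beta via a parent).
Parents of beta: {delta, zeta}.
Enumerating:
  P1: beta <- delta -> kappa -> gamma <- eps -> theta
  P2: beta <- delta -> gamma <- eps -> theta
  P3: beta <- zeta -> theta
That exhausts the simple backdoor paths. Count: 3.

3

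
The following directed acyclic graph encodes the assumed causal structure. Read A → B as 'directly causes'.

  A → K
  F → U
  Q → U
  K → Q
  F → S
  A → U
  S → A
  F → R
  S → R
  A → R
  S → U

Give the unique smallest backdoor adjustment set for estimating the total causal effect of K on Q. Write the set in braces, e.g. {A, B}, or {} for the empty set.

Variables eligible for adjustment (non-descendants of K, excluding K and Q): {A, F, R, S}.
Backdoor paths from K to Q:
  P1: K <- A <- S <- F -> U <- Q
  P2: K <- A <- S -> R <- F -> U <- Q
  P3: K <- A <- S -> U <- Q
  P4: K <- A -> R <- F -> S -> U <- Q
  P5: K <- A -> R <- F -> U <- Q
  P6: K <- A -> R <- S <- F -> U <- Q
  P7: K <- A -> R <- S -> U <- Q
  P8: K <- A -> U <- Q
Each backdoor path contains an unconditioned collider, so every path is already blocked with the empty conditioning set:
  P1: blocked at collider U (neither it nor any descendant is in the conditioning set).
  P2: blocked at collider R (neither it nor any descendant is in the conditioning set).
  P3: blocked at collider U (neither it nor any descendant is in the conditioning set).
  P4: blocked at collider R (neither it nor any descendant is in the conditioning set).
  P5: blocked at collider R (neither it nor any descendant is in the conditioning set).
  P6: blocked at collider R (neither it nor any descendant is in the conditioning set).
  P7: blocked at collider R (neither it nor any descendant is in the conditioning set).
  P8: blocked at collider U (neither it nor any descendant is in the conditioning set).
The empty set is therefore the unique smallest valid set.

{}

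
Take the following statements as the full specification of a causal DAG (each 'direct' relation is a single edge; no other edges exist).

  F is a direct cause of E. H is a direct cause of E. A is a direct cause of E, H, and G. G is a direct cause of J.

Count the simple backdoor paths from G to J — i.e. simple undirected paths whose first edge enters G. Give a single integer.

A backdoor path from G to J is any simple undirected path whose first edge points into G (i.e. leaves G via a parent).
Parents of G: {A}.
No simple path from any parent of G reaches J without revisiting G, so there are no backdoor paths.

0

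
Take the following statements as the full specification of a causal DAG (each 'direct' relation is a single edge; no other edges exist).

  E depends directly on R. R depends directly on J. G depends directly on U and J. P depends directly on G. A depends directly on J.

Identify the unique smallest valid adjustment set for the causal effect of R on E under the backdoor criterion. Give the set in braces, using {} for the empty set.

Variables eligible for adjustment (non-descendants of R, excluding R and E): {A, G, J, P, U}.
Backdoor paths from R to E:
  (none)
With no backdoor paths the empty set already satisfies the criterion, and it is trivially minimal.

{}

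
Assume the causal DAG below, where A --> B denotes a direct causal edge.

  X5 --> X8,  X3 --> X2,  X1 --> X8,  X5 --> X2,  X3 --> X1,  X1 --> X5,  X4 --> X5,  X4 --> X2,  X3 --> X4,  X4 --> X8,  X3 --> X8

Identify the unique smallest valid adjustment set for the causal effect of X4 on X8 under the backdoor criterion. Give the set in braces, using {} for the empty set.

{X3}

Variables eligible for adjustment (non-descendants of X4, excluding X4 and X8): {X1, X3}.
Backdoor paths from X4 to X8:
  P1: X4 <- X3 -> X1 -> X5 -> X8
  P2: X4 <- X3 -> X1 -> X8
  P3: X4 <- X3 -> X8
  P4: X4 <- X3 -> X2 <- X5 <- X1 -> X8
  P5: X4 <- X3 -> X2 <- X5 -> X8
The empty set is not sufficient: P1 (X4 <- X3 -> X1 -> X5 -> X8) has no collider blocking it and no conditioned non-collider, so it is open.
Try {X3}:
  P1: blocked at fork node X3 ∈ conditioning set.
  P2: blocked at fork node X3 ∈ conditioning set.
  P3: blocked at fork node X3 ∈ conditioning set.
  P4: blocked at fork node X3 ∈ conditioning set.
  P5: blocked at fork node X3 ∈ conditioning set.
{X3} contains no descendant of X4 and blocks every backdoor path.
No other singleton works — e.g. {X1} leaves P3 open — so {X3} is the unique smallest valid adjustment set.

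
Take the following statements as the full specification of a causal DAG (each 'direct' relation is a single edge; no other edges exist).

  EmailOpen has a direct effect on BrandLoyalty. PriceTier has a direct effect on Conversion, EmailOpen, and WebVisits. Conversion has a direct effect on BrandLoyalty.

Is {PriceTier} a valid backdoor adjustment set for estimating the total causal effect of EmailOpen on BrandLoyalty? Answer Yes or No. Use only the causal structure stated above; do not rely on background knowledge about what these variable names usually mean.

Yes

Backdoor paths from EmailOpen to BrandLoyalty (paths whose first edge points into EmailOpen):
  P1: EmailOpen <- PriceTier -> Conversion -> BrandLoyalty
Condition 1 (no descendant of EmailOpen in the set): holds — descendants of EmailOpen are {BrandLoyalty}; none are in {PriceTier}.
Condition 2 (every backdoor path blocked by {PriceTier}):
  P1: blocked at fork node PriceTier ∈ conditioning set.
{PriceTier} satisfies the backdoor criterion.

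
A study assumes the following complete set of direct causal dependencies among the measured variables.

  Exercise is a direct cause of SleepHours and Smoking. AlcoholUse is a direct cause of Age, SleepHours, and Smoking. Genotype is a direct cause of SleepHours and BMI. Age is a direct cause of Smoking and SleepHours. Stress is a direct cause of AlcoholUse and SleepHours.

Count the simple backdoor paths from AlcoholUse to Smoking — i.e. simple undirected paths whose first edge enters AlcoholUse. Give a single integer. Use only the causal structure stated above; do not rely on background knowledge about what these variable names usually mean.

2

A backdoor path from AlcoholUse to Smoking is any simple undirected path whose first edge points into AlcoholUse (i.e. leaves AlcoholUse via a parent).
Parents of AlcoholUse: {Stress}.
Enumerating:
  P1: AlcoholUse <- Stress -> SleepHours <- Exercise -> Smoking
  P2: AlcoholUse <- Stress -> SleepHours <- Age -> Smoking
That exhausts the simple backdoor paths. Count: 2.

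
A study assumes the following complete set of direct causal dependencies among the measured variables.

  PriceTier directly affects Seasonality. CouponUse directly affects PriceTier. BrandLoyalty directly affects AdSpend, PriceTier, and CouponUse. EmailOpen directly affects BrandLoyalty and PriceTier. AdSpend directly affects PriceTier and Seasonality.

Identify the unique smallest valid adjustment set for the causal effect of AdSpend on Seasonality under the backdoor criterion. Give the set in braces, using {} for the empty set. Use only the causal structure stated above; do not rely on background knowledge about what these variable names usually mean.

{BrandLoyalty}

Variables eligible for adjustment (non-descendants of AdSpend, excluding AdSpend and Seasonality): {BrandLoyalty, CouponUse, EmailOpen}.
Backdoor paths from AdSpend to Seasonality:
  P1: AdSpend <- BrandLoyalty <- EmailOpen -> PriceTier -> Seasonality
  P2: AdSpend <- BrandLoyalty -> CouponUse -> PriceTier -> Seasonality
  P3: AdSpend <- BrandLoyalty -> PriceTier -> Seasonality
The empty set is not sufficient: P1 (AdSpend <- BrandLoyalty <- EmailOpen -> PriceTier -> Seasonality) has no collider blocking it and no conditioned non-collider, so it is open.
Try {BrandLoyalty}:
  P1: blocked at chain node BrandLoyalty ∈ conditioning set.
  P2: blocked at fork node BrandLoyalty ∈ conditioning set.
  P3: blocked at fork node BrandLoyalty ∈ conditioning set.
{BrandLoyalty} contains no descendant of AdSpend and blocks every backdoor path.
No other singleton works — e.g. {EmailOpen} leaves P2 open — so {BrandLoyalty} is the unique smallest valid adjustment set.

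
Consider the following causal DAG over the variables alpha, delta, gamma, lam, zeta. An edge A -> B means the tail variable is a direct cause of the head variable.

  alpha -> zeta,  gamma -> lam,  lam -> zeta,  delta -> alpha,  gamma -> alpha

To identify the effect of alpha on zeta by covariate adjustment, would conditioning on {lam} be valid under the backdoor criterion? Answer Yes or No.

Yes

Backdoor paths from alpha to zeta (paths whose first edge points into alpha):
  P1: alpha <- gamma -> lam -> zeta
Condition 1 (no descendant of alpha in the set): holds — descendants of alpha are {zeta}; none are in {lam}.
Condition 2 (every backdoor path blocked by {lam}):
  P1: blocked at chain node lam ∈ conditioning set.
{lam} satisfies the backdoor criterion.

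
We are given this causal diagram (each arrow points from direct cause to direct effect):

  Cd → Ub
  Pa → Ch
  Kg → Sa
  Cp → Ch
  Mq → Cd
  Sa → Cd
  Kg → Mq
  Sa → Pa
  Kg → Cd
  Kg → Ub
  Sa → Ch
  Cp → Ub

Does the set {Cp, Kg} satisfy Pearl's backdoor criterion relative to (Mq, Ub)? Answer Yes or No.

Backdoor paths from Mq to Ub (paths whose first edge points into Mq):
  P1: Mq <- Kg -> Sa -> Pa -> Ch <- Cp -> Ub
  P2: Mq <- Kg -> Sa -> Ch <- Cp -> Ub
  P3: Mq <- Kg -> Sa -> Cd -> Ub
  P4: Mq <- Kg -> Cd <- Sa -> Pa -> Ch <- Cp -> Ub
  P5: Mq <- Kg -> Cd <- Sa -> Ch <- Cp -> Ub
  P6: Mq <- Kg -> Cd -> Ub
  P7: Mq <- Kg -> Ub
Condition 1 (no descendant of Mq in the set): holds — descendants of Mq are {Cd, Ub}; none are in {Cp, Kg}.
Condition 2 (every backdoor path blocked by {Cp, Kg}):
  P1: blocked at fork node Kg ∈ conditioning set.
  P2: blocked at fork node Kg ∈ conditioning set.
  P3: blocked at fork node Kg ∈ conditioning set.
  P4: blocked at fork node Kg ∈ conditioning set.
  P5: blocked at fork node Kg ∈ conditioning set.
  P6: blocked at fork node Kg ∈ conditioning set.
  P7: blocked at fork node Kg ∈ conditioning set.
{Cp, Kg} satisfies the backdoor criterion.

Yes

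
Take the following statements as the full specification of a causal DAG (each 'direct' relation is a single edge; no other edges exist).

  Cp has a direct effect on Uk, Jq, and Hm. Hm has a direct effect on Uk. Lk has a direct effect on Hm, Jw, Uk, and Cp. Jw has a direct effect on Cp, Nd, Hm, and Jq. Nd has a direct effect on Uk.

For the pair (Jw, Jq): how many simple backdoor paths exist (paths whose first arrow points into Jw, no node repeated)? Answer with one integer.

A backdoor path from Jw to Jq is any simple undirected path whose first edge points into Jw (i.e. leaves Jw via a parent).
Parents of Jw: {Lk}.
Enumerating:
  P1: Jw <- Lk -> Cp -> Jq
  P2: Jw <- Lk -> Hm <- Cp -> Jq
  P3: Jw <- Lk -> Hm -> Uk <- Cp -> Jq
  P4: Jw <- Lk -> Uk <- Cp -> Jq
  P5: Jw <- Lk -> Uk <- Hm <- Cp -> Jq
That exhausts the simple backdoor paths. Count: 5.

5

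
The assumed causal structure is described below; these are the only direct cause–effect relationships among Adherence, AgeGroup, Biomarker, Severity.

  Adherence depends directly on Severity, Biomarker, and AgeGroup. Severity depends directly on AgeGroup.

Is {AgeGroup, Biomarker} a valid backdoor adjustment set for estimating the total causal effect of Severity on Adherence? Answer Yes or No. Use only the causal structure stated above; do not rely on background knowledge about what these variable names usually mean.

Yes

Backdoor paths from Severity to Adherence (paths whose first edge points into Severity):
  P1: Severity <- AgeGroup -> Adherence
Condition 1 (no descendant of Severity in the set): holds — descendants of Severity are {Adherence}; none are in {AgeGroup, Biomarker}.
Condition 2 (every backdoor path blocked by {AgeGroup, Biomarker}):
  P1: blocked at fork node AgeGroup ∈ conditioning set.
{AgeGroup, Biomarker} satisfies the backdoor criterion.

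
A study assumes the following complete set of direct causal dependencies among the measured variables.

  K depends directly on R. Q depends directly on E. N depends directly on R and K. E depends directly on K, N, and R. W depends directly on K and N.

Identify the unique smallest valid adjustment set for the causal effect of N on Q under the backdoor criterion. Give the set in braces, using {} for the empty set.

Variables eligible for adjustment (non-descendants of N, excluding N and Q): {K, R}.
Backdoor paths from N to Q:
  P1: N <- R -> K -> E -> Q
  P2: N <- R -> E -> Q
  P3: N <- K <- R -> E -> Q
  P4: N <- K -> E -> Q
The empty set is not sufficient: P1 (N <- R -> K -> E -> Q) has no collider blocking it and no conditioned non-collider, so it is open.
Try {K, R}:
  P1: blocked at fork node R ∈ conditioning set.
  P2: blocked at fork node R ∈ conditioning set.
  P3: blocked at chain node K ∈ conditioning set.
  P4: blocked at fork node K ∈ conditioning set.
{K, R} contains no descendant of N and blocks every backdoor path.
Every element of {K, R} is needed (dropping K leaves P4 open; dropping R leaves P2 open), so no proper subset is valid.
Among all size-2 subsets of the eligible variables, only {K, R} blocks every backdoor path, so it is the unique smallest valid adjustment set.

{K, R}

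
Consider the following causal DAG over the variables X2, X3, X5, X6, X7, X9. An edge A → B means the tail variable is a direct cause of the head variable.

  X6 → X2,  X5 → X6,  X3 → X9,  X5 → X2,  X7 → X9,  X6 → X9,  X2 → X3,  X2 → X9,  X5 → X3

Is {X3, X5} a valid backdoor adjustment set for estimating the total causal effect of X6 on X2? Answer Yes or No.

Backdoor paths from X6 to X2 (paths whose first edge points into X6):
  P1: X6 <- X5 -> X2
  P2: X6 <- X5 -> X3 <- X2
  P3: X6 <- X5 -> X3 -> X9 <- X2
Condition 1 (no descendant of X6 in the set): FAILS — X3 is a descendant of X6.
Condition 2 (every backdoor path blocked by {X3, X5}):
  P1: blocked at fork node X5 ∈ conditioning set.
  P2: blocked at fork node X5 ∈ conditioning set.
  P3: blocked at fork node X5 ∈ conditioning set.
{X3, X5} does not satisfy the backdoor criterion.

No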